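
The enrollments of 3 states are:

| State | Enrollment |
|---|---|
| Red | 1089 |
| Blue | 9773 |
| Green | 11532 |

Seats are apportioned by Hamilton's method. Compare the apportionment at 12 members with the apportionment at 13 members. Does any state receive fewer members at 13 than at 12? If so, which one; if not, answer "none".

At 12 seats: Red 1, Blue 5, Green 6.
At 13 seats: Red 0, Blue 6, Green 7.
Red drops from 1 to 0.

Red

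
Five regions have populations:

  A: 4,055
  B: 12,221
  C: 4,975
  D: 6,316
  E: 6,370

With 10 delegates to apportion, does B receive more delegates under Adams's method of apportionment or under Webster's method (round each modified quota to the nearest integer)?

Adams: A 1, B 3, C 2, D 2, E 2.
Webster: A 1, B 4, C 1, D 2, E 2.
B gets 3 under Adams and 4 under Webster.

Webster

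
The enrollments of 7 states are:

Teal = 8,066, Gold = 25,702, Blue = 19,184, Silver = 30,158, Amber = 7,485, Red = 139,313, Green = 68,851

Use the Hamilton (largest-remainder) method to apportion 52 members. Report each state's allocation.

Teal=2; Gold=5; Blue=3; Silver=5; Amber=1; Red=24; Green=12

Total 298759; standard divisor 298759/52 ≈ 5745.365.
Standard quotas: Teal 1.4039, Gold 4.4735, Blue 3.3390, Silver 5.2491, Amber 1.3028, Red 24.2479, Green 11.9837.
Lower quotas: Teal 1, Gold 4, Blue 3, Silver 5, Amber 1, Red 24, Green 11 (sum 49, leaving 3 seats).
Remainders in descending order: Green 0.9837, Gold 0.4735, Teal 0.4039, Blue 0.3390, Amber 0.3028, Silver 0.2491, Red 0.2479.
The surplus seats go to Green, Gold, Teal.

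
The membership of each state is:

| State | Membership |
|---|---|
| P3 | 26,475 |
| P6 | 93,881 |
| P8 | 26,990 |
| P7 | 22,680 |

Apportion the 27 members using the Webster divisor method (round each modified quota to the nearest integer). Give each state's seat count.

Standard divisor 170026/27 ≈ 6297.259; standard quotas: P3 4.204, P6 14.908, P8 4.286, P7 3.602.
Rounding to the nearest integer gives P3 4, P6 15, P8 4, P7 4 — total 27, matching the house size, so no adjustment is needed.

P3: 4; P6: 15; P8: 4; P7: 4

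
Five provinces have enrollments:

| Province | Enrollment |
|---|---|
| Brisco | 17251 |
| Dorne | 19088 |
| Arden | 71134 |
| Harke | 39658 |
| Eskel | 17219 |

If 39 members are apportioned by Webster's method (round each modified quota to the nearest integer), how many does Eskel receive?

Standard divisor 164350/39 ≈ 4214.103; standard quotas: Brisco 4.094, Dorne 4.530, Arden 16.880, Harke 9.411, Eskel 4.086.
Rounding to the nearest integer gives Brisco 4, Dorne 5, Arden 17, Harke 9, Eskel 4 — total 39, matching the house size, so no adjustment is needed.
Eskel receives 4.

4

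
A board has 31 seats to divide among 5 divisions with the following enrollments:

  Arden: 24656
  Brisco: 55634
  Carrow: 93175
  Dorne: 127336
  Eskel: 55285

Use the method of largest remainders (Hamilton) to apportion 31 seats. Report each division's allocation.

The standard divisor is 356086/31 ≈ 11486.645.
Standard quotas: Arden 2.1465, Brisco 4.8434, Carrow 8.1116, Dorne 11.0856, Eskel 4.8130.
Lower quotas: Arden 2, Brisco 4, Carrow 8, Dorne 11, Eskel 4 (sum 29, leaving 2 seats).
Remainders in descending order: Brisco 0.8434, Eskel 0.8130, Arden 0.1465, Carrow 0.1116, Dorne 0.0856.
Largest remainders: Brisco, Eskel receive the extra seats.

Arden: 2, Brisco: 5, Carrow: 8, Dorne: 11, Eskel: 5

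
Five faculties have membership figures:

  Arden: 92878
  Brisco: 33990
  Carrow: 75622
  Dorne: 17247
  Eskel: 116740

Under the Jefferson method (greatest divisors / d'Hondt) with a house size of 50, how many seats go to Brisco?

5

Standard divisor 336477/50 ≈ 6729.54; standard quotas: Arden 13.802, Brisco 5.051, Carrow 11.237, Dorne 2.563, Eskel 17.347.
Rounding down gives 13, 5, 11, 2, 17 = 48 seats, so the divisor must be adjusted.
With modified divisor 6400: modified quotas Arden 14.512, Brisco 5.311, Carrow 11.816, Dorne 2.695, Eskel 18.241.
Rounding down: Arden 14, Brisco 5, Carrow 11, Dorne 2, Eskel 18 (total 50).
Brisco receives 5.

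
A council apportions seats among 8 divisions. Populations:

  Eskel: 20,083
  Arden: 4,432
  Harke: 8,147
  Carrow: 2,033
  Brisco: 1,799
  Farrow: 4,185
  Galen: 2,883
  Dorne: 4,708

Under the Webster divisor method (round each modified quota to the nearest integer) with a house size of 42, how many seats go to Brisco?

Standard divisor 48270/42 ≈ 1149.286; standard quotas: Eskel 17.474, Arden 3.856, Harke 7.089, Carrow 1.769, Brisco 1.565, Farrow 3.641, Galen 2.509, Dorne 4.096.
Rounding to the nearest integer gives 17, 4, 7, 2, 2, 4, 3, 4 = 43 seats, so the divisor must be adjusted.
With modified divisor 1170: modified quotas Eskel 17.165, Arden 3.788, Harke 6.963, Carrow 1.738, Brisco 1.538, Farrow 3.577, Galen 2.464, Dorne 4.024.
Rounding to the nearest integer: Eskel 17, Arden 4, Harke 7, Carrow 2, Brisco 2, Farrow 4, Galen 2, Dorne 4 (total 42).
Brisco receives 2.

2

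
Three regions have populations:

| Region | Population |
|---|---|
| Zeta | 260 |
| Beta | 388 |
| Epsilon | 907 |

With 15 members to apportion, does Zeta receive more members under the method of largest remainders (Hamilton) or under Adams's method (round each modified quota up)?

Hamilton: Zeta 2, Beta 4, Epsilon 9.
Adams: Zeta 3, Beta 4, Epsilon 8.
Zeta gets 2 under Hamilton and 3 under Adams.

Adams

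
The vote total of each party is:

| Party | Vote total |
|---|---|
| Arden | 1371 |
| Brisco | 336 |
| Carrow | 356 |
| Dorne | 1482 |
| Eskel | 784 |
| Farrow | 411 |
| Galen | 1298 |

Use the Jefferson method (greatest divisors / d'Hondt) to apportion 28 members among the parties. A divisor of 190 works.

With modified divisor 190: modified quotas Arden 7.216, Brisco 1.768, Carrow 1.874, Dorne 7.800, Eskel 4.126, Farrow 2.163, Galen 6.832.
Rounding down: Arden 7, Brisco 1, Carrow 1, Dorne 7, Eskel 4, Farrow 2, Galen 6 (total 28).

Arden=7, Brisco=1, Carrow=1, Dorne=7, Eskel=4, Farrow=2, Galen=6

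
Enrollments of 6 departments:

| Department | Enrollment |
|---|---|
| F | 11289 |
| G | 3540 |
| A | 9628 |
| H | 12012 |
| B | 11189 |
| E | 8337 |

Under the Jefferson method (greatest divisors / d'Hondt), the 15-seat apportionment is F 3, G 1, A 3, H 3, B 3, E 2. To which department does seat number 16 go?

Priority for the next seat is population ÷ (current seats + 1).
Priorities: F 2822.250, G 1770.000, A 2407.000, H 3003.000, B 2797.250, E 2779.000.
Highest priority: H.

H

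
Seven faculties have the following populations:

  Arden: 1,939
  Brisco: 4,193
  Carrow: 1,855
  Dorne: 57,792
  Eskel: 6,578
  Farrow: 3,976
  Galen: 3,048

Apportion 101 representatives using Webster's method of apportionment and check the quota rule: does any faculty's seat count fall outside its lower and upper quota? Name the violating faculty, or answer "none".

Dorne

Standard quotas: Arden 2.467, Brisco 5.335, Carrow 2.360, Dorne 73.531, Eskel 8.369, Farrow 5.059, Galen 3.878.
Webster allocation: Arden 2, Brisco 5, Carrow 2, Dorne 75, Eskel 8, Farrow 5, Galen 4.
Dorne has quota 73.531 (lower 73, upper 74) but receives 75 — outside the quota interval.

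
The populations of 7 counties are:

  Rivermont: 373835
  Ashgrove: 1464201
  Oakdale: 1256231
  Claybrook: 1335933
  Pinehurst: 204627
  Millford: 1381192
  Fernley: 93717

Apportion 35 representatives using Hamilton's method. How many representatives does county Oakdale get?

Standard divisor: 6109736 ÷ 35 ≈ 174563.886.
Standard quotas: Rivermont 2.1415, Ashgrove 8.3878, Oakdale 7.1964, Claybrook 7.6530, Pinehurst 1.1722, Millford 7.9122, Fernley 0.5369.
Lower quotas: Rivermont 2, Ashgrove 8, Oakdale 7, Claybrook 7, Pinehurst 1, Millford 7, Fernley 0 (sum 32, leaving 3 seats).
Remainders in descending order: Millford 0.9122, Claybrook 0.6530, Fernley 0.5369, Ashgrove 0.3878, Oakdale 0.1964, Pinehurst 0.1722, Rivermont 0.1415.
Largest remainders: Millford, Claybrook, Fernley receive the extra seats.
Oakdale receives 7.

7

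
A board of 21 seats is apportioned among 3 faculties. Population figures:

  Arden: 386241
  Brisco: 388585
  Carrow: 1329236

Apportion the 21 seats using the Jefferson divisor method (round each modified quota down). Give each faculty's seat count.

Standard divisor 2104062/21 ≈ 100193.429; standard quotas: Arden 3.855, Brisco 3.878, Carrow 13.267.
Rounding down gives 3, 3, 13 = 19 seats, so the divisor must be adjusted.
With modified divisor 95800: modified quotas Arden 4.032, Brisco 4.056, Carrow 13.875.
Rounding down: Arden 4, Brisco 4, Carrow 13 (total 21).

Arden: 4, Brisco: 4, Carrow: 13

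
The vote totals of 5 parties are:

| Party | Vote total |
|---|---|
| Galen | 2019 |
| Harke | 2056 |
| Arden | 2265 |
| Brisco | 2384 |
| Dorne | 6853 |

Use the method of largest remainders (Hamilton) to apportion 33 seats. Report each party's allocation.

Total 15577; standard divisor 15577/33 ≈ 472.03.
Standard quotas: Galen 4.2773, Harke 4.3557, Arden 4.7984, Brisco 5.0505, Dorne 14.5181.
Lower quotas: Galen 4, Harke 4, Arden 4, Brisco 5, Dorne 14 (sum 31, leaving 2 seats).
Remainders in descending order: Arden 0.7984, Dorne 0.5181, Harke 0.3557, Galen 0.2773, Brisco 0.0505.
Largest remainders: Arden, Dorne receive the extra seats.

Galen: 4; Harke: 4; Arden: 5; Brisco: 5; Dorne: 15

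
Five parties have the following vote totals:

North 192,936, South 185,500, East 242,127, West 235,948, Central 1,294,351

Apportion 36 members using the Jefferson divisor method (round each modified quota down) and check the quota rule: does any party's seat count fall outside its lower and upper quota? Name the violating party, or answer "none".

Standard quotas: North 3.229, South 3.105, East 4.053, West 3.949, Central 21.664.
Jefferson allocation: North 3, South 3, East 4, West 4, Central 22.
Every allocation lies between the lower and upper quota.

none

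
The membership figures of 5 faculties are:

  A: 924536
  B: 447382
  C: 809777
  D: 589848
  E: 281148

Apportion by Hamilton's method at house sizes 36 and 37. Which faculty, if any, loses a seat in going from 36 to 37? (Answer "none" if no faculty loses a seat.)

At 36 seats: A 11, B 5, C 10, D 7, E 3.
At 37 seats: A 11, B 6, C 10, D 7, E 3.
No faculty's allocation decreased.

none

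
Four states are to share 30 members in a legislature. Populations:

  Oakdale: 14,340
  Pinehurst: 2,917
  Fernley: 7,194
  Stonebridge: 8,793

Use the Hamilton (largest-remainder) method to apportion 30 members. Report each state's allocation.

The standard divisor is 33244/30 ≈ 1108.133.
Standard quotas: Oakdale 12.9407, Pinehurst 2.6324, Fernley 6.4920, Stonebridge 7.9350.
Lower quotas: Oakdale 12, Pinehurst 2, Fernley 6, Stonebridge 7 (sum 27, leaving 3 seats).
Remainders in descending order: Oakdale 0.9407, Stonebridge 0.9350, Pinehurst 0.6324, Fernley 0.4920.
The surplus seats go to Oakdale, Stonebridge, Pinehurst.

Oakdale=13; Pinehurst=3; Fernley=6; Stonebridge=8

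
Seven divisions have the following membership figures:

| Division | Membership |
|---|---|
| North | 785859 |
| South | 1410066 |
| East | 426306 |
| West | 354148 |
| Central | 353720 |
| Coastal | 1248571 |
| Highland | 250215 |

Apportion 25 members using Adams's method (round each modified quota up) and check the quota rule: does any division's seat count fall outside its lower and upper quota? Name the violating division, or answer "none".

Standard quotas: North 4.069, South 7.300, East 2.207, West 1.833, Central 1.831, Coastal 6.464, Highland 1.295.
Adams allocation: North 4, South 7, East 2, West 2, Central 2, Coastal 6, Highland 2.
Every allocation lies between the lower and upper quota.

none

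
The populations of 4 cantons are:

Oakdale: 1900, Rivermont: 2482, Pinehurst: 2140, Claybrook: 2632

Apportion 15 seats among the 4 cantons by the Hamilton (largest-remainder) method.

The standard divisor is 9154/15 ≈ 610.267.
Standard quotas: Oakdale 3.113, Rivermont 4.067, Pinehurst 3.507, Claybrook 4.313.
Lower quotas: Oakdale 3, Rivermont 4, Pinehurst 3, Claybrook 4 (sum 14, leaving 1 seat).
Remainders in descending order: Pinehurst 0.507, Claybrook 0.313, Oakdale 0.113, Rivermont 0.067.
Largest remainder: Pinehurst receives the extra seat.

Oakdale=3; Rivermont=4; Pinehurst=4; Claybrook=4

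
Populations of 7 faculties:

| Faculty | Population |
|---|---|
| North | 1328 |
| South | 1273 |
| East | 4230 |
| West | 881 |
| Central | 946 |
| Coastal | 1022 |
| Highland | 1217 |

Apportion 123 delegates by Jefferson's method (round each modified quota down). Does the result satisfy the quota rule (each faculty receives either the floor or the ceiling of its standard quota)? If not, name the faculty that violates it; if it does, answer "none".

East

Standard quotas: North 14.990, South 14.369, East 47.746, West 9.944, Central 10.678, Coastal 11.536, Highland 13.737.
Jefferson allocation: North 15, South 14, East 49, West 10, Central 10, Coastal 11, Highland 14.
East has quota 47.746 (lower 47, upper 48) but receives 49 — outside the quota interval.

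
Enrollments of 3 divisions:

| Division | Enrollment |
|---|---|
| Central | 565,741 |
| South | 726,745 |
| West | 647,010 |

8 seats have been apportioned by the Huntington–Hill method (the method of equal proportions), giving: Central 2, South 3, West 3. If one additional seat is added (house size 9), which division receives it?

Priority for the next seat is population ÷ (√(s·(s+1))).
Priorities: Central 230962.796, South 209793.211, West 186775.699.
Highest priority: Central.

Central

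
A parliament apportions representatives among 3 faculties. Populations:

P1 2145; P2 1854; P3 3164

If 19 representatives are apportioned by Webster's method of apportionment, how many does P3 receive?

8

Standard divisor 7163/19 ≈ 377; standard quotas: P1 5.690, P2 4.918, P3 8.393.
Rounding to the nearest integer gives P1 6, P2 5, P3 8 — total 19, matching the house size, so no adjustment is needed.
P3 receives 8.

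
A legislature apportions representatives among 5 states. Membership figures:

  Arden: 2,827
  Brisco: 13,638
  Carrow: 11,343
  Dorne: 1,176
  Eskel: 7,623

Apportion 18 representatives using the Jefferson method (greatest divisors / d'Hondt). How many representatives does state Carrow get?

Standard divisor 36607/18 ≈ 2033.722; standard quotas: Arden 1.390, Brisco 6.706, Carrow 5.577, Dorne 0.578, Eskel 3.748.
Rounding down gives 1, 6, 5, 0, 3 = 15 seats, so the divisor must be adjusted.
With modified divisor 1800: modified quotas Arden 1.571, Brisco 7.577, Carrow 6.302, Dorne 0.653, Eskel 4.235.
Rounding down: Arden 1, Brisco 7, Carrow 6, Dorne 0, Eskel 4 (total 18).
Carrow receives 6.

6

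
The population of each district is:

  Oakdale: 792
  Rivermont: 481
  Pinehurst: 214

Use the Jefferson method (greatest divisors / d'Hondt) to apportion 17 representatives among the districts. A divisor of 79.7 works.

With modified divisor 79.7: modified quotas Oakdale 9.937, Rivermont 6.035, Pinehurst 2.685.
Rounding down: Oakdale 9, Rivermont 6, Pinehurst 2 (total 17).

Oakdale: 9; Rivermont: 6; Pinehurst: 2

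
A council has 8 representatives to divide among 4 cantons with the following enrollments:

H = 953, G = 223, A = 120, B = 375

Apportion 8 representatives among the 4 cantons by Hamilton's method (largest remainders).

Total 1671; standard divisor 1671/8 ≈ 208.875.
Standard quotas: H 4.563, G 1.068, A 0.575, B 1.795.
Lower quotas: H 4, G 1, A 0, B 1 (sum 6, leaving 2 seats).
Remainders in descending order: B 0.795, A 0.575, H 0.563, G 0.068.
Largest remainders: B, A receive the extra seats.

H 4, G 1, A 1, B 2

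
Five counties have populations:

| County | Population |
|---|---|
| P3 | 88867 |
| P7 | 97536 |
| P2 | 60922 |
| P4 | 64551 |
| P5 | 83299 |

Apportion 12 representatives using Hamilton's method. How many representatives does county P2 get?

Total 395175; standard divisor 395175/12 ≈ 32931.25.
Standard quotas: P3 2.6986, P7 2.9618, P2 1.8500, P4 1.9602, P5 2.5295.
Lower quotas: P3 2, P7 2, P2 1, P4 1, P5 2 (sum 8, leaving 4 seats).
Remainders in descending order: P7 0.9618, P4 0.9602, P2 0.8500, P3 0.6986, P5 0.5295.
The surplus seats go to P7, P4, P2, P3.
P2 receives 2.

2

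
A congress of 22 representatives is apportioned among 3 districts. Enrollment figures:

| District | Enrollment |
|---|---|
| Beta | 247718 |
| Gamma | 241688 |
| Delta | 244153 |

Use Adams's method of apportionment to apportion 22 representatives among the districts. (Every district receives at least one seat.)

Beta: 8; Gamma: 7; Delta: 7

Standard divisor 733559/22 ≈ 33343.591; standard quotas: Beta 7.429, Gamma 7.248, Delta 7.322.
Rounding up gives 8, 8, 8 = 24 seats, so the divisor must be adjusted.
With modified divisor 35100: modified quotas Beta 7.057, Gamma 6.886, Delta 6.956.
Rounding up: Beta 8, Gamma 7, Delta 7 (total 22).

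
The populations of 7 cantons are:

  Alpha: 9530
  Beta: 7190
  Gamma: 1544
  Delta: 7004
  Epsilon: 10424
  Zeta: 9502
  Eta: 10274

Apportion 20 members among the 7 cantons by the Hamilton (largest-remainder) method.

Standard divisor: 55468 ÷ 20 ≈ 2773.4.
Standard quotas: Alpha 3.4362, Beta 2.5925, Gamma 0.5567, Delta 2.5254, Epsilon 3.7586, Zeta 3.4261, Eta 3.7045.
Lower quotas: Alpha 3, Beta 2, Gamma 0, Delta 2, Epsilon 3, Zeta 3, Eta 3 (sum 16, leaving 4 seats).
Remainders in descending order: Epsilon 0.7586, Eta 0.7045, Beta 0.5925, Gamma 0.5567, Delta 0.5254, Alpha 0.4362, Zeta 0.4261.
Largest remainders: Epsilon, Eta, Beta, Gamma receive the extra seats.

Alpha 3, Beta 3, Gamma 1, Delta 2, Epsilon 4, Zeta 3, Eta 4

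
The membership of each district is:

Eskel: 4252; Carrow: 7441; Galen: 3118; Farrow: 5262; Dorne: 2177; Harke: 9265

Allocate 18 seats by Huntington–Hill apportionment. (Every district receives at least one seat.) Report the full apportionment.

With divisor 1714: modified quotas Eskel 2.481, Carrow 4.341, Galen 1.819, Farrow 3.070, Dorne 1.270, Harke 5.405.
Geometric-mean thresholds: Eskel √(2·3)=2.449, Carrow √(4·5)=4.472, Galen √(1·2)=1.414, Farrow √(3·4)=3.464, Dorne √(1·2)=1.414, Harke √(5·6)=5.477.
Each quota rounded against its threshold gives Eskel 3, Carrow 4, Galen 2, Farrow 3, Dorne 1, Harke 5 (total 18).

Eskel 3, Carrow 4, Galen 2, Farrow 3, Dorne 1, Harke 5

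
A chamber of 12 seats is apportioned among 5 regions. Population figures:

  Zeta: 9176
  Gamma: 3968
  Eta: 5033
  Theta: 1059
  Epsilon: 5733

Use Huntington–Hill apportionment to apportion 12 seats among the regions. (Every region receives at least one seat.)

With divisor 2198: modified quotas Zeta 4.175, Gamma 1.805, Eta 2.290, Theta 0.482, Epsilon 2.608.
Geometric-mean thresholds: Zeta √(4·5)=4.472, Gamma √(1·2)=1.414, Eta √(2·3)=2.449, Theta (min 1), Epsilon √(2·3)=2.449.
Each quota rounded against its threshold gives Zeta 4, Gamma 2, Eta 2, Theta 1, Epsilon 3 (total 12).

Zeta 4, Gamma 2, Eta 2, Theta 1, Epsilon 3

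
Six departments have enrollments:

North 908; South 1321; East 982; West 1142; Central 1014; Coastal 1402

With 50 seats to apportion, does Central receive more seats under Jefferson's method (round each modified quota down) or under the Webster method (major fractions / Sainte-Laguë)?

Webster

Jefferson: North 7, South 10, East 7, West 8, Central 7, Coastal 11.
Webster: North 7, South 10, East 7, West 8, Central 8, Coastal 10.
Central gets 7 under Jefferson and 8 under Webster.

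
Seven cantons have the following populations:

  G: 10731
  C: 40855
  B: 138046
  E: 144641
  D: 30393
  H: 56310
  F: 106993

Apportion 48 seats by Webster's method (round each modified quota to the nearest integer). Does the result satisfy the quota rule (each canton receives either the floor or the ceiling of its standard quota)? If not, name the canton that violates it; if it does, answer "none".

Standard quotas: G 0.976, C 3.714, B 12.550, E 13.150, D 2.763, H 5.119, F 9.727.
Webster allocation: G 1, C 4, B 12, E 13, D 3, H 5, F 10.
Every allocation lies between the lower and upper quota.

none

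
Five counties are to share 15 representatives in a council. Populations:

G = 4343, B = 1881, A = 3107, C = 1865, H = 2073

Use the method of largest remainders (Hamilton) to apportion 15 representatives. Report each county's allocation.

G 5, B 2, A 4, C 2, H 2

Standard divisor: 13269 ÷ 15 ≈ 884.6.
Standard quotas: G 4.910, B 2.126, A 3.512, C 2.108, H 2.343.
Lower quotas: G 4, B 2, A 3, C 2, H 2 (sum 13, leaving 2 seats).
Remainders in descending order: G 0.910, A 0.512, H 0.343, B 0.126, C 0.108.
The surplus seats go to G, A.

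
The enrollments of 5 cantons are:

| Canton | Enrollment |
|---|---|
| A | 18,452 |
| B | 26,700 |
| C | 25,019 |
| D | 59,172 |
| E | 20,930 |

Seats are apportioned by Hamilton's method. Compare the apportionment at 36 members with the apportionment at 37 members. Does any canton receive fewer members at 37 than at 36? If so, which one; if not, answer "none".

At 36 seats: A 5, B 6, C 6, D 14, E 5.
At 37 seats: A 4, B 7, C 6, D 15, E 5.
A drops from 5 to 4.

A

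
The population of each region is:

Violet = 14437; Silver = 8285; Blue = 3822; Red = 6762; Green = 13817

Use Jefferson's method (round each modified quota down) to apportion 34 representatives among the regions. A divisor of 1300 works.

With modified divisor 1300: modified quotas Violet 11.105, Silver 6.373, Blue 2.940, Red 5.202, Green 10.628.
Rounding down: Violet 11, Silver 6, Blue 2, Red 5, Green 10 (total 34).

Violet 11, Silver 6, Blue 2, Red 5, Green 10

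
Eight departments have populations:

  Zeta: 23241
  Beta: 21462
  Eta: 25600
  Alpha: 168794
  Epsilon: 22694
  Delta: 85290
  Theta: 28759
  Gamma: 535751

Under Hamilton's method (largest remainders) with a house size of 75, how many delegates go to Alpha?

Standard divisor: 911591 ÷ 75 ≈ 12154.547.
Standard quotas: Zeta 1.9121, Beta 1.7658, Eta 2.1062, Alpha 13.8873, Epsilon 1.8671, Delta 7.0171, Theta 2.3661, Gamma 44.0782.
Lower quotas: Zeta 1, Beta 1, Eta 2, Alpha 13, Epsilon 1, Delta 7, Theta 2, Gamma 44 (sum 71, leaving 4 seats).
Remainders in descending order: Zeta 0.9121, Alpha 0.8873, Epsilon 0.8671, Beta 0.7658, Theta 0.3661, Eta 0.1062, Gamma 0.0782, Delta 0.0171.
The surplus seats go to Zeta, Alpha, Epsilon, Beta.
Alpha receives 14.

14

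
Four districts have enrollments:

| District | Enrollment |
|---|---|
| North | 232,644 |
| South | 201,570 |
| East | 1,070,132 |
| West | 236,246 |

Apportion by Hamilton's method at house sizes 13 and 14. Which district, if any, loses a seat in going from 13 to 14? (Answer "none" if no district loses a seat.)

none

At 13 seats: North 2, South 1, East 8, West 2.
At 14 seats: North 2, South 2, East 8, West 2.
No district's allocation decreased.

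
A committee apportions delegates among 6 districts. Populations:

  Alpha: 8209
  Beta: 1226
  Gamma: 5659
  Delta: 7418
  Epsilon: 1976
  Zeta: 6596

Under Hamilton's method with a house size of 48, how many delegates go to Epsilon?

3

Total 31084; standard divisor 31084/48 ≈ 647.583.
Standard quotas: Alpha 12.6764, Beta 1.8932, Gamma 8.7386, Delta 11.4549, Epsilon 3.0513, Zeta 10.1856.
Lower quotas: Alpha 12, Beta 1, Gamma 8, Delta 11, Epsilon 3, Zeta 10 (sum 45, leaving 3 seats).
Remainders in descending order: Beta 0.8932, Gamma 0.7386, Alpha 0.6764, Delta 0.4549, Zeta 0.1856, Epsilon 0.0513.
Largest remainders: Beta, Gamma, Alpha receive the extra seats.
Epsilon receives 3.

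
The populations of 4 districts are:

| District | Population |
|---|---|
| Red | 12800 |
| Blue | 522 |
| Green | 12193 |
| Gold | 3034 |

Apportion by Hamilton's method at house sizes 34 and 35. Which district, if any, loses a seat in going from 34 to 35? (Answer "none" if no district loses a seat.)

Blue

At 34 seats: Red 15, Blue 1, Green 14, Gold 4.
At 35 seats: Red 16, Blue 0, Green 15, Gold 4.
Blue drops from 1 to 0.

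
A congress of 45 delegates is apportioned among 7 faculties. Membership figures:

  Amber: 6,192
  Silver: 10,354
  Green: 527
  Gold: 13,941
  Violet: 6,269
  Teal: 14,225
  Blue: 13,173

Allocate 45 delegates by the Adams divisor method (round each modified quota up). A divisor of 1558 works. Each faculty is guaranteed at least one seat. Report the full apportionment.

Amber: 4, Silver: 7, Green: 1, Gold: 9, Violet: 5, Teal: 10, Blue: 9

With modified divisor 1558: modified quotas Amber 3.974, Silver 6.646, Green 0.338, Gold 8.948, Violet 4.024, Teal 9.130, Blue 8.455.
Rounding up: Amber 4, Silver 7, Green 1, Gold 9, Violet 5, Teal 10, Blue 9 (total 45).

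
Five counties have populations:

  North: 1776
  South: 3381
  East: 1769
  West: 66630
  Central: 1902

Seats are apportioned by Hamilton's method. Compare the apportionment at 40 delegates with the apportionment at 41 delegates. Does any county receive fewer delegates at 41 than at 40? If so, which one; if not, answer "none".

none

At 40 seats: North 1, South 2, East 1, West 35, Central 1.
At 41 seats: North 1, South 2, East 1, West 36, Central 1.
No county's allocation decreased.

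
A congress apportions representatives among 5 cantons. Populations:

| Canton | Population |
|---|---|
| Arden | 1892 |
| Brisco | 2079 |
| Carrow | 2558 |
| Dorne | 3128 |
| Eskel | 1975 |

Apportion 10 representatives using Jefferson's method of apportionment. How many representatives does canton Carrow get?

2

Standard divisor 11632/10 ≈ 1163.2; standard quotas: Arden 1.627, Brisco 1.787, Carrow 2.199, Dorne 2.689, Eskel 1.698.
Rounding down gives 1, 1, 2, 2, 1 = 7 seats, so the divisor must be adjusted.
With modified divisor 970: modified quotas Arden 1.951, Brisco 2.143, Carrow 2.637, Dorne 3.225, Eskel 2.036.
Rounding down: Arden 1, Brisco 2, Carrow 2, Dorne 3, Eskel 2 (total 10).
Carrow receives 2.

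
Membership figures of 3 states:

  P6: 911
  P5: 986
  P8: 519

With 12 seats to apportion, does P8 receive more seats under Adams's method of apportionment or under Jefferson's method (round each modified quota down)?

Adams

Adams: P6 4, P5 5, P8 3.
Jefferson: P6 5, P5 5, P8 2.
P8 gets 3 under Adams and 2 under Jefferson.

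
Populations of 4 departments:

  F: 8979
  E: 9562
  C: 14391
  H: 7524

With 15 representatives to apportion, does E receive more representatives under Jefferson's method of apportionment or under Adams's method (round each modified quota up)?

Jefferson: F 3, E 3, C 6, H 3.
Adams: F 3, E 4, C 5, H 3.
E gets 3 under Jefferson and 4 under Adams.

Adams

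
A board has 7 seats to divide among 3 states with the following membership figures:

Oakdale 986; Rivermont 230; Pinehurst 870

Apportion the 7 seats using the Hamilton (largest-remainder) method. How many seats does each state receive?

Oakdale=3, Rivermont=1, Pinehurst=3

Total 2086; standard divisor 2086/7 = 298.
Standard quotas: Oakdale 3.309, Rivermont 0.772, Pinehurst 2.919.
Lower quotas: Oakdale 3, Rivermont 0, Pinehurst 2 (sum 5, leaving 2 seats).
Remainders in descending order: Pinehurst 0.919, Rivermont 0.772, Oakdale 0.309.
The surplus seats go to Pinehurst, Rivermont.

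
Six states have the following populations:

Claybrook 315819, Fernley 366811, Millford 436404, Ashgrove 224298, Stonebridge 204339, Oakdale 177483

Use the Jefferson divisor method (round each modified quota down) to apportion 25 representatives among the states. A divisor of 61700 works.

With modified divisor 61700: modified quotas Claybrook 5.119, Fernley 5.945, Millford 7.073, Ashgrove 3.635, Stonebridge 3.312, Oakdale 2.877.
Rounding down: Claybrook 5, Fernley 5, Millford 7, Ashgrove 3, Stonebridge 3, Oakdale 2 (total 25).

Claybrook 5, Fernley 5, Millford 7, Ashgrove 3, Stonebridge 3, Oakdale 2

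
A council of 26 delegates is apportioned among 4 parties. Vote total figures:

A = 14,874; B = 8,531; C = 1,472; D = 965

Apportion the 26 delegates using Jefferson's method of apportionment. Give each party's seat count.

A 15, B 9, C 1, D 1

Standard divisor 25842/26 ≈ 993.923; standard quotas: A 14.965, B 8.583, C 1.481, D 0.971.
Rounding down gives 14, 8, 1, 0 = 23 seats, so the divisor must be adjusted.
With modified divisor 940: modified quotas A 15.823, B 9.076, C 1.566, D 1.027.
Rounding down: A 15, B 9, C 1, D 1 (total 26).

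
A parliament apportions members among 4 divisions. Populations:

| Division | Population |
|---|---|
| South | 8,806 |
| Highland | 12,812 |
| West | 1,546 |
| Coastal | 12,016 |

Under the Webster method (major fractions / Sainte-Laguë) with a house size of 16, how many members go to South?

4

Standard divisor 35180/16 ≈ 2198.75; standard quotas: South 4.005, Highland 5.827, West 0.703, Coastal 5.465.
Rounding to the nearest integer gives South 4, Highland 6, West 1, Coastal 5 — total 16, matching the house size, so no adjustment is needed.
South receives 4.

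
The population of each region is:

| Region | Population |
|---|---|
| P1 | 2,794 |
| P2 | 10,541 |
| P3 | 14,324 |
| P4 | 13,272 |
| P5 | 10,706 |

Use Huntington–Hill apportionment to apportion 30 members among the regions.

With divisor 1731: modified quotas P1 1.614, P2 6.090, P3 8.275, P4 7.667, P5 6.185.
Geometric-mean thresholds: P1 √(1·2)=1.414, P2 √(6·7)=6.481, P3 √(8·9)=8.485, P4 √(7·8)=7.483, P5 √(6·7)=6.481.
Each quota rounded against its threshold gives P1 2, P2 6, P3 8, P4 8, P5 6 (total 30).

P1: 2; P2: 6; P3: 8; P4: 8; P5: 6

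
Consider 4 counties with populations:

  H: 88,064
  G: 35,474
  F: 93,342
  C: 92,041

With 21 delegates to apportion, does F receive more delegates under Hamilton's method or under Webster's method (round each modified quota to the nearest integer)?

Webster

Hamilton: H 6, G 3, F 6, C 6.
Webster: H 6, G 2, F 7, C 6.
F gets 6 under Hamilton and 7 under Webster.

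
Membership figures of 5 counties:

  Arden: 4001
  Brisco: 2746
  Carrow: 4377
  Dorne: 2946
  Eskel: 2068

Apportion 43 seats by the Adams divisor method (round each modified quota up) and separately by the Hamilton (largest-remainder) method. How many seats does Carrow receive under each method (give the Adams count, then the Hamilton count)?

Adams: Arden 11, Brisco 7, Carrow 11, Dorne 8, Eskel 6.
Hamilton: Arden 11, Brisco 7, Carrow 12, Dorne 8, Eskel 5.
Carrow gets 11 under Adams and 12 under Hamilton.

11 and 12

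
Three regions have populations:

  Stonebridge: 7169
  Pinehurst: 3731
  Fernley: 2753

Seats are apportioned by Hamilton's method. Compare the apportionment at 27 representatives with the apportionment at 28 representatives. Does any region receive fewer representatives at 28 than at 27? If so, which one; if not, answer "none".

Fernley

At 27 seats: Stonebridge 14, Pinehurst 7, Fernley 6.
At 28 seats: Stonebridge 15, Pinehurst 8, Fernley 5.
Fernley drops from 6 to 5.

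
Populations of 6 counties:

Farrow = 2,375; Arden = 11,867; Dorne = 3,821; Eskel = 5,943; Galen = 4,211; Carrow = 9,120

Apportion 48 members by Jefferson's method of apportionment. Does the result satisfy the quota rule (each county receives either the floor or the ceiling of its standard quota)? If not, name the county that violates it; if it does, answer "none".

none

Standard quotas: Farrow 3.053, Arden 15.256, Dorne 4.912, Eskel 7.640, Galen 5.414, Carrow 11.725.
Jefferson allocation: Farrow 3, Arden 15, Dorne 5, Eskel 8, Galen 5, Carrow 12.
Every allocation lies between the lower and upper quota.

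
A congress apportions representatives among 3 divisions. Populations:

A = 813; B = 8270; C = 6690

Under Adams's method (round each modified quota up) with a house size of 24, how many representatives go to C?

Standard divisor 15773/24 ≈ 657.208; standard quotas: A 1.237, B 12.584, C 10.179.
Rounding up gives 2, 13, 11 = 26 seats, so the divisor must be adjusted.
With modified divisor 700: modified quotas A 1.161, B 11.814, C 9.557.
Rounding up: A 2, B 12, C 10 (total 24).
C receives 10.

10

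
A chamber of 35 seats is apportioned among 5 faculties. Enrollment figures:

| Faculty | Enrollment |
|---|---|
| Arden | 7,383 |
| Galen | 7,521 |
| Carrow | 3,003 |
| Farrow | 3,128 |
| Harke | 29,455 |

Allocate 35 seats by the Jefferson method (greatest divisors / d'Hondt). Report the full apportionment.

Standard divisor 50490/35 ≈ 1442.571; standard quotas: Arden 5.118, Galen 5.214, Carrow 2.082, Farrow 2.168, Harke 20.418.
Rounding down gives 5, 5, 2, 2, 20 = 34 seats, so the divisor must be adjusted.
With modified divisor 1400: modified quotas Arden 5.274, Galen 5.372, Carrow 2.145, Farrow 2.234, Harke 21.039.
Rounding down: Arden 5, Galen 5, Carrow 2, Farrow 2, Harke 21 (total 35).

Arden 5; Galen 5; Carrow 2; Farrow 2; Harke 21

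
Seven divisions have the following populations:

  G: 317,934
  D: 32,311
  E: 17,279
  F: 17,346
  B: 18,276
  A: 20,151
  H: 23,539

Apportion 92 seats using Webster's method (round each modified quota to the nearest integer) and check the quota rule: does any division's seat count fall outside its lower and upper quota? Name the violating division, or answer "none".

G

Standard quotas: G 65.460, D 6.653, E 3.558, F 3.571, B 3.763, A 4.149, H 4.846.
Webster allocation: G 64, D 7, E 4, F 4, B 4, A 4, H 5.
G has quota 65.460 (lower 65, upper 66) but receives 64 — outside the quota interval.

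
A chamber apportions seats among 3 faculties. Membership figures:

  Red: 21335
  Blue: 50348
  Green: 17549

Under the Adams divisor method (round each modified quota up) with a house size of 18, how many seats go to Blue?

Standard divisor 89232/18 ≈ 4957.333; standard quotas: Red 4.304, Blue 10.156, Green 3.540.
Rounding up gives 5, 11, 4 = 20 seats, so the divisor must be adjusted.
With modified divisor 5500: modified quotas Red 3.879, Blue 9.154, Green 3.191.
Rounding up: Red 4, Blue 10, Green 4 (total 18).
Blue receives 10.

10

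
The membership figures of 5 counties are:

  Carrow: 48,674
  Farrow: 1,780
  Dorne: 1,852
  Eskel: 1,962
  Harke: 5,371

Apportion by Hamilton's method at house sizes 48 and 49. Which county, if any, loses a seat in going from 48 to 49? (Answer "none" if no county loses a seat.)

none

At 48 seats: Carrow 39, Farrow 1, Dorne 2, Eskel 2, Harke 4.
At 49 seats: Carrow 40, Farrow 1, Dorne 2, Eskel 2, Harke 4.
No county's allocation decreased.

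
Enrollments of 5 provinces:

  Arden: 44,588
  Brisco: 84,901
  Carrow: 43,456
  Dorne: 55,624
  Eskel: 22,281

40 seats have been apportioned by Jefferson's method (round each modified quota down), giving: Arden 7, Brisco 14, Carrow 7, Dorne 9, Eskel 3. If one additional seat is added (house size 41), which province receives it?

Brisco

Priority for the next seat is population ÷ (current seats + 1).
Priorities: Arden 5573.500, Brisco 5660.067, Carrow 5432.000, Dorne 5562.400, Eskel 5570.250.
Highest priority: Brisco.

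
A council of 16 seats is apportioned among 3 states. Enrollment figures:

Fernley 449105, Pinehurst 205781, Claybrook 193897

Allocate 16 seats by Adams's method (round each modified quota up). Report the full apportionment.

Fernley 8; Pinehurst 4; Claybrook 4

Standard divisor 848783/16 ≈ 53048.938; standard quotas: Fernley 8.466, Pinehurst 3.879, Claybrook 3.655.
Rounding up gives 9, 4, 4 = 17 seats, so the divisor must be adjusted.
With modified divisor 60100: modified quotas Fernley 7.473, Pinehurst 3.424, Claybrook 3.226.
Rounding up: Fernley 8, Pinehurst 4, Claybrook 4 (total 16).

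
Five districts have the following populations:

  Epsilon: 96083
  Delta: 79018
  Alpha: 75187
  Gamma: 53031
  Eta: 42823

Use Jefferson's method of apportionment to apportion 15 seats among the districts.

Epsilon=4, Delta=4, Alpha=3, Gamma=2, Eta=2

Standard divisor 346142/15 ≈ 23076.133; standard quotas: Epsilon 4.164, Delta 3.424, Alpha 3.258, Gamma 2.298, Eta 1.856.
Rounding down gives 4, 3, 3, 2, 1 = 13 seats, so the divisor must be adjusted.
With modified divisor 19500: modified quotas Epsilon 4.927, Delta 4.052, Alpha 3.856, Gamma 2.720, Eta 2.196.
Rounding down: Epsilon 4, Delta 4, Alpha 3, Gamma 2, Eta 2 (total 15).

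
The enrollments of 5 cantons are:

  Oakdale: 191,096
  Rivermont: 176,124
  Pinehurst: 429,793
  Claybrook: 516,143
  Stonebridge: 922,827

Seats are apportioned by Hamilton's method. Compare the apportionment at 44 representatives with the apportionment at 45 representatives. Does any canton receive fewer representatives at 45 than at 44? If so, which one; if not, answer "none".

At 44 seats: Oakdale 4, Rivermont 4, Pinehurst 8, Claybrook 10, Stonebridge 18.
At 45 seats: Oakdale 4, Rivermont 3, Pinehurst 9, Claybrook 10, Stonebridge 19.
Rivermont drops from 4 to 3.

Rivermont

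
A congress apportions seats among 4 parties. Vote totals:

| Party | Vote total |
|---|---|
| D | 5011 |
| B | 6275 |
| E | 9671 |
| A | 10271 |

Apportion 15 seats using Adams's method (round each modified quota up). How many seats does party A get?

Standard divisor 31228/15 ≈ 2081.867; standard quotas: D 2.407, B 3.014, E 4.645, A 4.934.
Rounding up gives 3, 4, 5, 5 = 17 seats, so the divisor must be adjusted.
With modified divisor 2460: modified quotas D 2.037, B 2.551, E 3.931, A 4.175.
Rounding up: D 3, B 3, E 4, A 5 (total 15).
A receives 5.

5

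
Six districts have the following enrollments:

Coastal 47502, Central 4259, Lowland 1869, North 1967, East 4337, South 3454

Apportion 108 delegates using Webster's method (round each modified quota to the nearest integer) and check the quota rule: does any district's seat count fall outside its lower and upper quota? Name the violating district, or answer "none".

Standard quotas: Coastal 80.934, Central 7.256, Lowland 3.184, North 3.351, East 7.389, South 5.885.
Webster allocation: Coastal 82, Central 7, Lowland 3, North 3, East 7, South 6.
Coastal has quota 80.934 (lower 80, upper 81) but receives 82 — outside the quota interval.

Coastal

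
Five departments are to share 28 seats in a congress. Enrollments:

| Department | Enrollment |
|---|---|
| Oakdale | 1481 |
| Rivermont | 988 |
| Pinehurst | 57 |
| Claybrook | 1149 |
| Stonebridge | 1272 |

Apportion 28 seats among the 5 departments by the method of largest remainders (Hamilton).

Standard divisor: 4947 ÷ 28 ≈ 176.679.
Standard quotas: Oakdale 8.382, Rivermont 5.592, Pinehurst 0.323, Claybrook 6.503, Stonebridge 7.200.
Lower quotas: Oakdale 8, Rivermont 5, Pinehurst 0, Claybrook 6, Stonebridge 7 (sum 26, leaving 2 seats).
Remainders in descending order: Rivermont 0.592, Claybrook 0.503, Oakdale 0.382, Pinehurst 0.323, Stonebridge 0.200.
The surplus seats go to Rivermont, Claybrook.

Oakdale=8, Rivermont=6, Pinehurst=0, Claybrook=7, Stonebridge=7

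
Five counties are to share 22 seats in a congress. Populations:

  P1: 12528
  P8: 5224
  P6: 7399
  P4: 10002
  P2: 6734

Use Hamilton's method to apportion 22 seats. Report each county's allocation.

Standard divisor: 41887 ÷ 22 ≈ 1903.955.
Standard quotas: P1 6.5800, P8 2.7438, P6 3.8861, P4 5.2533, P2 3.5368.
Lower quotas: P1 6, P8 2, P6 3, P4 5, P2 3 (sum 19, leaving 3 seats).
Remainders in descending order: P6 0.8861, P8 0.7438, P1 0.5800, P2 0.5368, P4 0.2533.
The surplus seats go to P6, P8, P1.

P1=7, P8=3, P6=4, P4=5, P2=3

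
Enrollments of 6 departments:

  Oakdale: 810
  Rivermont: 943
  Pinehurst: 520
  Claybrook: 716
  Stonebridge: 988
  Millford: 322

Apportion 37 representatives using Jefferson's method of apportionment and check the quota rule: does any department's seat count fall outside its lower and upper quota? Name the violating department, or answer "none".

none

Standard quotas: Oakdale 6.971, Rivermont 8.116, Pinehurst 4.475, Claybrook 6.162, Stonebridge 8.503, Millford 2.771.
Jefferson allocation: Oakdale 7, Rivermont 8, Pinehurst 4, Claybrook 6, Stonebridge 9, Millford 3.
Every allocation lies between the lower and upper quota.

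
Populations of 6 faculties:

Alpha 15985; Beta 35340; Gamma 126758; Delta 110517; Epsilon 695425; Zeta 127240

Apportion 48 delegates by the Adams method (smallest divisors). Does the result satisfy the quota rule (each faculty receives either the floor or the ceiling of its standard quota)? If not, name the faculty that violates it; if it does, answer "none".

Epsilon

Standard quotas: Alpha 0.690, Beta 1.526, Gamma 5.475, Delta 4.774, Epsilon 30.038, Zeta 5.496.
Adams allocation: Alpha 1, Beta 2, Gamma 6, Delta 5, Epsilon 28, Zeta 6.
Epsilon has quota 30.038 (lower 30, upper 31) but receives 28 — outside the quota interval.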